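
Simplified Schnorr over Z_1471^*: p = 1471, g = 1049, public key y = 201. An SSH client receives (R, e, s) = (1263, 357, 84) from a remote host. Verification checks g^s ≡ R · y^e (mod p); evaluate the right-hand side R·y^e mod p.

945

201^2 = 40401 ≡ 684
201^4 ≡ 684^2 = 467856 ≡ 78
201^8 ≡ 78^2 = 6084 ≡ 200
201^16 ≡ 200^2 = 40000 ≡ 283
201^32 ≡ 283^2 = 80089 ≡ 655
201^64 ≡ 655^2 = 429025 ≡ 964
201^128 ≡ 964^2 = 929296 ≡ 1095
201^256 ≡ 1095^2 = 1199025 ≡ 160
357 = 256 + 64 + 32 + 4 + 1, so 201^357 ≡ 160·964·655·78·201 ≡ 441 (mod 1471)
R · y^e ≡ 1263·441 = 556983 ≡ 945 (mod 1471)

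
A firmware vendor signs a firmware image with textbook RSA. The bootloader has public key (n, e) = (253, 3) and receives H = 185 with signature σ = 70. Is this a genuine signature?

genuine

σ^2 ≡ 70^2 = 4900 ≡ 93
3 = 2 + 1, so σ^3 ≡ 93·70 ≡ 185 (mod 253)
185 = H, so the signature checks out.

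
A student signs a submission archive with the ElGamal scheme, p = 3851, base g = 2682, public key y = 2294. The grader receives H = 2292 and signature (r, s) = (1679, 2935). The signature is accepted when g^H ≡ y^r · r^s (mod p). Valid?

no

Left side g^H mod p:
Squares mod 3851: 2682^1≡2682, 2682^2≡3307, 2682^4≡3260, 2682^8≡2691, 2682^16≡1601, 2682^32≡2286, 2682^64≡3840, 2682^128≡121, 2682^256≡3088, 2682^512≡668, 2682^1024≡3359, 2682^2048≡3302
2292 = 2048 + 128 + 64 + 32 + 16 + 4, so 2682^2292 ≡ 3302·121·3840·2286·1601·3260 ≡ 459 (mod 3851)
Right side y^r · r^s mod p:
Squares mod 3851: 2294^1≡2294, 2294^2≡1970, 2294^4≡2943, 2294^8≡350, 2294^16≡3119, 2294^32≡535, 2294^64≡1251, 2294^128≡1495, 2294^256≡1445, 2294^512≡783, 2294^1024≡780
1679 = 1024 + 512 + 128 + 8 + 4 + 2 + 1, so 2294^1679 ≡ 780·783·1495·350·2943·1970·2294 ≡ 2396 (mod 3851)
Squares mod 3851: 1679^1≡1679, 1679^2≡109, 1679^4≡328, 1679^8≡3607, 1679^16≡1771, 1679^32≡1727, 1679^64≡1855, 1679^128≡2082, 1679^256≡2349, 1679^512≡3169, 1679^1024≡3004, 1679^2048≡1123
2935 = 2048 + 512 + 256 + 64 + 32 + 16 + 4 + 2 + 1, so 1679^2935 ≡ 1123·3169·2349·1855·1727·1771·328·109·1679 ≡ 3464 (mod 3851)
2396·3464 = 8299744 ≡ 839 (mod 3851)
459 ≠ 839, so verification fails.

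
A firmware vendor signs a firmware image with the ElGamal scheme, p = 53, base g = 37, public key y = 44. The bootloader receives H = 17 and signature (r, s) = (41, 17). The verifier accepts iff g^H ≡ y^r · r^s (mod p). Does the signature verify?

does not verify

Left side g^H mod p:
37^2 = 1369 ≡ 44
37^4 ≡ 44^2 = 1936 ≡ 28
37^8 ≡ 28^2 = 784 ≡ 42
37^16 ≡ 42^2 = 1764 ≡ 15
17 = 16 + 1, so 37^17 ≡ 15·37 ≡ 25 (mod 53)
Right side y^r · r^s mod p:
44^2 = 1936 ≡ 28
44^4 ≡ 28^2 = 784 ≡ 42
44^8 ≡ 42^2 = 1764 ≡ 15
44^16 ≡ 15^2 = 225 ≡ 13
44^32 ≡ 13^2 = 169 ≡ 10
41 = 32 + 8 + 1, so 44^41 ≡ 10·15·44 ≡ 28 (mod 53)
41^2 = 1681 ≡ 38
41^4 ≡ 38^2 = 1444 ≡ 13
41^8 ≡ 13^2 = 169 ≡ 10
41^16 ≡ 10^2 = 100 ≡ 47
17 = 16 + 1, so 41^17 ≡ 47·41 ≡ 19 (mod 53)
28·19 = 532 ≡ 2 (mod 53)
25 ≠ 2, so verification fails.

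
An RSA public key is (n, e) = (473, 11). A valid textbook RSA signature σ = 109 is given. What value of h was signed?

197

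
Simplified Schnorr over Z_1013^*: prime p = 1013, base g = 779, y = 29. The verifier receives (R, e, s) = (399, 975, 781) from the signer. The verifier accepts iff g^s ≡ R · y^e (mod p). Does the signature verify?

does not verify

g^s mod p:
779^2 = 606841 ≡ 54
779^4 ≡ 54^2 = 2916 ≡ 890
779^8 ≡ 890^2 = 792100 ≡ 947
779^16 ≡ 947^2 = 896809 ≡ 304
779^32 ≡ 304^2 = 92416 ≡ 233
779^64 ≡ 233^2 = 54289 ≡ 600
779^128 ≡ 600^2 = 360000 ≡ 385
779^256 ≡ 385^2 = 148225 ≡ 327
779^512 ≡ 327^2 = 106929 ≡ 564
781 = 512 + 256 + 8 + 4 + 1, so 779^781 ≡ 564·327·947·890·779 ≡ 501 (mod 1013)
R · y^e mod p:
29^2 = 841
29^4 ≡ 841^2 = 707281 ≡ 207
29^8 ≡ 207^2 = 42849 ≡ 303
29^16 ≡ 303^2 = 91809 ≡ 639
29^32 ≡ 639^2 = 408321 ≡ 82
29^64 ≡ 82^2 = 6724 ≡ 646
29^128 ≡ 646^2 = 417316 ≡ 973
29^256 ≡ 973^2 = 946729 ≡ 587
29^512 ≡ 587^2 = 344569 ≡ 149
975 = 512 + 256 + 128 + 64 + 8 + 4 + 2 + 1, so 29^975 ≡ 149·587·973·646·303·207·841·29 ≡ 408 (mod 1013)
399·408 = 162792 ≡ 712 (mod 1013)
501 ≠ 712; the check fails.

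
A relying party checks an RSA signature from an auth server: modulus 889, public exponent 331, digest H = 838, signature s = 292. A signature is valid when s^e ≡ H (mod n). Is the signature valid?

valid

s^2 ≡ 292^2 = 85264 ≡ 809
s^4 ≡ 809^2 = 654481 ≡ 177
s^8 ≡ 177^2 = 31329 ≡ 214
s^16 ≡ 214^2 = 45796 ≡ 457
s^32 ≡ 457^2 = 208849 ≡ 823
s^64 ≡ 823^2 = 677329 ≡ 800
s^128 ≡ 800^2 = 640000 ≡ 809
s^256 ≡ 809^2 = 654481 ≡ 177
331 = 256 + 64 + 8 + 2 + 1, so s^331 ≡ 177·800·214·809·292 ≡ 838 (mod 889)
Since 838 equals the digest 838, verification succeeds.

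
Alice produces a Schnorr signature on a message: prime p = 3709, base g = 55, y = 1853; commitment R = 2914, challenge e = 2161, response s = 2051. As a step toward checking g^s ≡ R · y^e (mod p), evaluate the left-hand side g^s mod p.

55^2 = 3025
55^4 ≡ 3025^2 = 9150625 ≡ 522
55^8 ≡ 522^2 = 272484 ≡ 1727
55^16 ≡ 1727^2 = 2982529 ≡ 493
55^32 ≡ 493^2 = 243049 ≡ 1964
55^64 ≡ 1964^2 = 3857296 ≡ 3645
55^128 ≡ 3645^2 = 13286025 ≡ 387
55^256 ≡ 387^2 = 149769 ≡ 1409
55^512 ≡ 1409^2 = 1985281 ≡ 966
55^1024 ≡ 966^2 = 933156 ≡ 2197
55^2048 ≡ 2197^2 = 4826809 ≡ 1400
2051 = 2048 + 2 + 1, so 55^2051 ≡ 1400·3025·55 ≡ 3509 (mod 3709)

3509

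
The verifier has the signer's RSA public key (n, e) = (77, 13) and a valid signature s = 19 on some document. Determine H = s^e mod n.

61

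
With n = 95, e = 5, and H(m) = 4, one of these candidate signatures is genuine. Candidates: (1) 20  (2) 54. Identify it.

Candidate 1: 20^2 = 400 ≡ 20; 20^4 ≡ 20^2 = 400 ≡ 20; 5 = 4 + 1, so 20^5 ≡ 20·20 ≡ 20 (mod 95)
Candidate 2: 54^2 = 2916 ≡ 66; 54^4 ≡ 66^2 = 4356 ≡ 81; 5 = 4 + 1, so 54^5 ≡ 81·54 ≡ 4 (mod 95)
  → matches H(m) = 4

2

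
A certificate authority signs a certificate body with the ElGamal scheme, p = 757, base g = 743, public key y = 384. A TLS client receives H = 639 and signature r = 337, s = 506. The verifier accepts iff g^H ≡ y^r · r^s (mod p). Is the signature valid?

Left side g^H mod p:
743^2 = 552049 ≡ 196
743^4 ≡ 196^2 = 38416 ≡ 566
743^8 ≡ 566^2 = 320356 ≡ 145
743^16 ≡ 145^2 = 21025 ≡ 586
743^32 ≡ 586^2 = 343396 ≡ 475
743^64 ≡ 475^2 = 225625 ≡ 39
743^128 ≡ 39^2 = 1521 ≡ 7
743^256 ≡ 7^2 = 49
743^512 ≡ 49^2 = 2401 ≡ 130
639 = 512 + 64 + 32 + 16 + 8 + 4 + 2 + 1, so 743^639 ≡ 130·39·475·586·145·566·196·743 ≡ 692 (mod 757)
Right side y^r · r^s mod p:
384^2 = 147456 ≡ 598
384^4 ≡ 598^2 = 357604 ≡ 300
384^8 ≡ 300^2 = 90000 ≡ 674
384^16 ≡ 674^2 = 454276 ≡ 76
384^32 ≡ 76^2 = 5776 ≡ 477
384^64 ≡ 477^2 = 227529 ≡ 429
384^128 ≡ 429^2 = 184041 ≡ 90
384^256 ≡ 90^2 = 8100 ≡ 530
337 = 256 + 64 + 16 + 1, so 384^337 ≡ 530·429·76·384 ≡ 67 (mod 757)
337^2 = 113569 ≡ 19
337^4 ≡ 19^2 = 361
337^8 ≡ 361^2 = 130321 ≡ 117
337^16 ≡ 117^2 = 13689 ≡ 63
337^32 ≡ 63^2 = 3969 ≡ 184
337^64 ≡ 184^2 = 33856 ≡ 548
337^128 ≡ 548^2 = 300304 ≡ 532
337^256 ≡ 532^2 = 283024 ≡ 663
506 = 256 + 128 + 64 + 32 + 16 + 8 + 2, so 337^506 ≡ 663·532·548·184·63·117·19 ≡ 225 (mod 757)
67·225 = 15075 ≡ 692 (mod 757)
692 ≡ 692 (mod 757), so the signature is genuine.

valid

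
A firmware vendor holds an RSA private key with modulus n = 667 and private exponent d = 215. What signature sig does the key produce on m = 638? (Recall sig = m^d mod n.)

609

Squares mod 667: m^1≡638, m^2≡174, m^4≡261, m^8≡87, m^16≡232, m^32≡464, m^64≡522, m^128≡348
215 = 128 + 64 + 16 + 4 + 2 + 1, so m^215 ≡ 348·522·232·261·174·638 ≡ 609 (mod 667)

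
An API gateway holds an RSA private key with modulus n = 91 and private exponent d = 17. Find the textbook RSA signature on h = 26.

h^17 mod 91 = 52

52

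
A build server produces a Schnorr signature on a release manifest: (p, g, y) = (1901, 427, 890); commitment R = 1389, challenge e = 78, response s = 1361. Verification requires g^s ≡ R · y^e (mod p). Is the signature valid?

g^s mod p:
Squares mod 1901: 427^1≡427, 427^2≡1734, 427^4≡1275, 427^8≡270, 427^16≡662, 427^32≡1014, 427^64≡1656, 427^128≡1094, 427^256≡1107, 427^512≡1205, 427^1024≡1562
1361 = 1024 + 256 + 64 + 16 + 1, so 427^1361 ≡ 1562·1107·1656·662·427 ≡ 1807 (mod 1901)
R · y^e mod p:
Squares mod 1901: 890^1≡890, 890^2≡1284, 890^4≡489, 890^8≡1496, 890^16≡539, 890^32≡1569, 890^64≡1867
78 = 64 + 8 + 4 + 2, so 890^78 ≡ 1867·1496·489·1284 ≡ 1866 (mod 1901)
1389·1866 = 2591874 ≡ 811 (mod 1901)
1807 ≠ 811; the check fails.

invalid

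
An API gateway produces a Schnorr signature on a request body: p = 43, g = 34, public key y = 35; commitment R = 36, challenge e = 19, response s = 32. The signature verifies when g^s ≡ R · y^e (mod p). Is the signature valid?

invalid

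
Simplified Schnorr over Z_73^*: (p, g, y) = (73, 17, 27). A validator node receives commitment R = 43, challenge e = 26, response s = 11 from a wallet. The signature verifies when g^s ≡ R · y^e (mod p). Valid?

g^s mod p:
17^11 mod 73 = 30
R · y^e mod p:
27^26 mod 73 = 72
43·72 = 3096 ≡ 30 (mod 73)
30 ≡ 30 (mod 73); signature holds.

yes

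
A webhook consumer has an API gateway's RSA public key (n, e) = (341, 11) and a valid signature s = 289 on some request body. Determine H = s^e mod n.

267

s^2 ≡ 289^2 = 83521 ≡ 317
s^4 ≡ 317^2 = 100489 ≡ 235
s^8 ≡ 235^2 = 55225 ≡ 324
11 = 8 + 2 + 1, so s^11 ≡ 324·317·289 ≡ 267 (mod 341)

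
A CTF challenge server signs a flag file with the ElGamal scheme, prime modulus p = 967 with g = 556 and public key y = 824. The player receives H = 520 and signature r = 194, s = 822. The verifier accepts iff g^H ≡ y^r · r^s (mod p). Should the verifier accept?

Left side g^H mod p:
556^2 = 309136 ≡ 663
556^4 ≡ 663^2 = 439569 ≡ 551
556^8 ≡ 551^2 = 303601 ≡ 930
556^16 ≡ 930^2 = 864900 ≡ 402
556^32 ≡ 402^2 = 161604 ≡ 115
556^64 ≡ 115^2 = 13225 ≡ 654
556^128 ≡ 654^2 = 427716 ≡ 302
556^256 ≡ 302^2 = 91204 ≡ 306
556^512 ≡ 306^2 = 93636 ≡ 804
520 = 512 + 8, so 556^520 ≡ 804·930 ≡ 229 (mod 967)
Right side y^r · r^s mod p:
824^2 = 678976 ≡ 142
824^4 ≡ 142^2 = 20164 ≡ 824
824^8 ≡ 824^2 = 678976 ≡ 142
824^16 ≡ 142^2 = 20164 ≡ 824
824^32 ≡ 824^2 = 678976 ≡ 142
824^64 ≡ 142^2 = 20164 ≡ 824
824^128 ≡ 824^2 = 678976 ≡ 142
194 = 128 + 64 + 2, so 824^194 ≡ 142·824·142 ≡ 142 (mod 967)
194^2 = 37636 ≡ 890
194^4 ≡ 890^2 = 792100 ≡ 127
194^8 ≡ 127^2 = 16129 ≡ 657
194^16 ≡ 657^2 = 431649 ≡ 367
194^32 ≡ 367^2 = 134689 ≡ 276
194^64 ≡ 276^2 = 76176 ≡ 750
194^128 ≡ 750^2 = 562500 ≡ 673
194^256 ≡ 673^2 = 452929 ≡ 373
194^512 ≡ 373^2 = 139129 ≡ 848
822 = 512 + 256 + 32 + 16 + 4 + 2, so 194^822 ≡ 848·373·276·367·127·890 ≡ 131 (mod 967)
142·131 = 18602 ≡ 229 (mod 967)
229 ≡ 229 (mod 967), so the signature is genuine.

accept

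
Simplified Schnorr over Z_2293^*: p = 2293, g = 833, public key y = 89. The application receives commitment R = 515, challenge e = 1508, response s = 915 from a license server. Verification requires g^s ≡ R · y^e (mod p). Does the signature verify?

does not verify

g^s mod p:
833^2 = 693889 ≡ 1403
833^4 ≡ 1403^2 = 1968409 ≡ 1015
833^8 ≡ 1015^2 = 1030225 ≡ 668
833^16 ≡ 668^2 = 446224 ≡ 1382
833^32 ≡ 1382^2 = 1909924 ≡ 2148
833^64 ≡ 2148^2 = 4613904 ≡ 388
833^128 ≡ 388^2 = 150544 ≡ 1499
833^256 ≡ 1499^2 = 2247001 ≡ 2154
833^512 ≡ 2154^2 = 4639716 ≡ 977
915 = 512 + 256 + 128 + 16 + 2 + 1, so 833^915 ≡ 977·2154·1499·1382·1403·833 ≡ 842 (mod 2293)
R · y^e mod p:
89^2 = 7921 ≡ 1042
89^4 ≡ 1042^2 = 1085764 ≡ 1175
89^8 ≡ 1175^2 = 1380625 ≡ 239
89^16 ≡ 239^2 = 57121 ≡ 2089
89^32 ≡ 2089^2 = 4363921 ≡ 342
89^64 ≡ 342^2 = 116964 ≡ 21
89^128 ≡ 21^2 = 441
89^256 ≡ 441^2 = 194481 ≡ 1869
89^512 ≡ 1869^2 = 3493161 ≡ 922
89^1024 ≡ 922^2 = 850084 ≡ 1674
1508 = 1024 + 256 + 128 + 64 + 32 + 4, so 89^1508 ≡ 1674·1869·441·21·342·1175 ≡ 211 (mod 2293)
515·211 = 108665 ≡ 894 (mod 2293)
842 ≠ 894; the check fails.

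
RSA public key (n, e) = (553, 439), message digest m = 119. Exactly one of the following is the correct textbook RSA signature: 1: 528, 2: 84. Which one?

Candidate 1: 528^2 = 278784 ≡ 72; 528^4 ≡ 72^2 = 5184 ≡ 207; 528^8 ≡ 207^2 = 42849 ≡ 268; 528^16 ≡ 268^2 = 71824 ≡ 487; 528^32 ≡ 487^2 = 237169 ≡ 485; 528^64 ≡ 485^2 = 235225 ≡ 200; 528^128 ≡ 200^2 = 40000 ≡ 184; 528^256 ≡ 184^2 = 33856 ≡ 123; 439 = 256 + 128 + 32 + 16 + 4 + 2 + 1, so 528^439 ≡ 123·184·485·487·207·72·528 ≡ 59 (mod 553)
Candidate 2: 84^2 = 7056 ≡ 420; 84^4 ≡ 420^2 = 176400 ≡ 546; 84^8 ≡ 546^2 = 298116 ≡ 49; 84^16 ≡ 49^2 = 2401 ≡ 189; 84^32 ≡ 189^2 = 35721 ≡ 329; 84^64 ≡ 329^2 = 108241 ≡ 406; 84^128 ≡ 406^2 = 164836 ≡ 42; 84^256 ≡ 42^2 = 1764 ≡ 105; 439 = 256 + 128 + 32 + 16 + 4 + 2 + 1, so 84^439 ≡ 105·42·329·189·546·420·84 ≡ 119 (mod 553)
  → matches m = 119

2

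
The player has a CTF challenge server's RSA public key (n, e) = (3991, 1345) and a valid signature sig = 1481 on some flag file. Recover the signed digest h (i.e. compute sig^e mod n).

sig^2 ≡ 1481^2 = 2193361 ≡ 2302
sig^4 ≡ 2302^2 = 5299204 ≡ 3147
sig^8 ≡ 3147^2 = 9903609 ≡ 1938
sig^16 ≡ 1938^2 = 3755844 ≡ 313
sig^32 ≡ 313^2 = 97969 ≡ 2185
sig^64 ≡ 2185^2 = 4774225 ≡ 989
sig^128 ≡ 989^2 = 978121 ≡ 326
sig^256 ≡ 326^2 = 106276 ≡ 2510
sig^512 ≡ 2510^2 = 6300100 ≡ 2302
sig^1024 ≡ 2302^2 = 5299204 ≡ 3147
1345 = 1024 + 256 + 64 + 1, so sig^1345 ≡ 3147·2510·989·1481 ≡ 1390 (mod 3991)

1390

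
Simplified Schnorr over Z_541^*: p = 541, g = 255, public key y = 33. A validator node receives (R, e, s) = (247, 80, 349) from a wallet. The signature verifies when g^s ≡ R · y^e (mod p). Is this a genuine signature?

genuine

g^s mod p:
Squares mod 541: 255^1≡255, 255^2≡105, 255^4≡205, 255^8≡368, 255^16≡174, 255^32≡521, 255^64≡400, 255^128≡405, 255^256≡102
349 = 256 + 64 + 16 + 8 + 4 + 1, so 255^349 ≡ 102·400·174·368·205·255 ≡ 459 (mod 541)
R · y^e mod p:
Squares mod 541: 33^1≡33, 33^2≡7, 33^4≡49, 33^8≡237, 33^16≡446, 33^32≡369, 33^64≡370
80 = 64 + 16, so 33^80 ≡ 370·446 ≡ 15 (mod 541)
247·15 = 3705 ≡ 459 (mod 541)
459 ≡ 459 (mod 541); signature holds.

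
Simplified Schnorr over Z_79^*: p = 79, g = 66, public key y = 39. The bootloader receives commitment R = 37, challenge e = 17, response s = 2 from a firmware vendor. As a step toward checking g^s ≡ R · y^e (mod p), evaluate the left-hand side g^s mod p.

11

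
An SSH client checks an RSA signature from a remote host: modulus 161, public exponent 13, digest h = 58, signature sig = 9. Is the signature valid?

Squares mod 161: sig^1≡9, sig^2≡81, sig^4≡121, sig^8≡151
13 = 8 + 4 + 1, so sig^13 ≡ 151·121·9 ≡ 58 (mod 161)
sig^13 mod 161 = 58 matches h.

valid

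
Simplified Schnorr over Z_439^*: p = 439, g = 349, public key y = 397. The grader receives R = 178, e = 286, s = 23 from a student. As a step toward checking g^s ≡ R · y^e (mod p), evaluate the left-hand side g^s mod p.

349^2 = 121801 ≡ 198
349^4 ≡ 198^2 = 39204 ≡ 133
349^8 ≡ 133^2 = 17689 ≡ 129
349^16 ≡ 129^2 = 16641 ≡ 398
23 = 16 + 4 + 2 + 1, so 349^23 ≡ 398·133·198·349 ≡ 249 (mod 439)

249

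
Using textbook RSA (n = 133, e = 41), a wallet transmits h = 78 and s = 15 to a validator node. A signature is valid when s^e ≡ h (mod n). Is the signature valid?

valid

s^41 mod 133 = 78
Since 78 equals the digest 78, verification succeeds.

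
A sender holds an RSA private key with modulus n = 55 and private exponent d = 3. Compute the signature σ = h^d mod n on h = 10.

10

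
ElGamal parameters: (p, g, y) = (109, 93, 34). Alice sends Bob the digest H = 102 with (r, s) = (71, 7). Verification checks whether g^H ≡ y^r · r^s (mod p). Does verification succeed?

Left side g^H mod p:
93^2 = 8649 ≡ 38
93^4 ≡ 38^2 = 1444 ≡ 27
93^8 ≡ 27^2 = 729 ≡ 75
93^16 ≡ 75^2 = 5625 ≡ 66
93^32 ≡ 66^2 = 4356 ≡ 105
93^64 ≡ 105^2 = 11025 ≡ 16
102 = 64 + 32 + 4 + 2, so 93^102 ≡ 16·105·27·38 ≡ 63 (mod 109)
Right side y^r · r^s mod p:
34^2 = 1156 ≡ 66
34^4 ≡ 66^2 = 4356 ≡ 105
34^8 ≡ 105^2 = 11025 ≡ 16
34^16 ≡ 16^2 = 256 ≡ 38
34^32 ≡ 38^2 = 1444 ≡ 27
34^64 ≡ 27^2 = 729 ≡ 75
71 = 64 + 4 + 2 + 1, so 34^71 ≡ 75·105·66·34 ≡ 93 (mod 109)
71^2 = 5041 ≡ 27
71^4 ≡ 27^2 = 729 ≡ 75
7 = 4 + 2 + 1, so 71^7 ≡ 75·27·71 ≡ 4 (mod 109)
93·4 = 372 ≡ 45 (mod 109)
63 ≠ 45, so verification fails.

fails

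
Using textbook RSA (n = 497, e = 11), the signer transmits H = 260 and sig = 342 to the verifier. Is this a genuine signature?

forged

sig^2 ≡ 342^2 = 116964 ≡ 169
sig^4 ≡ 169^2 = 28561 ≡ 232
sig^8 ≡ 232^2 = 53824 ≡ 148
11 = 8 + 2 + 1, so sig^11 ≡ 148·169·342 ≡ 237 (mod 497)
The recovered value 237 does not match the digest 260.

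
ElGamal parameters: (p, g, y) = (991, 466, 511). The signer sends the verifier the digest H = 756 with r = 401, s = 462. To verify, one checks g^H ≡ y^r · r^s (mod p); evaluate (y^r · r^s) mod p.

904

511^2 = 261121 ≡ 488
511^4 ≡ 488^2 = 238144 ≡ 304
511^8 ≡ 304^2 = 92416 ≡ 253
511^16 ≡ 253^2 = 64009 ≡ 585
511^32 ≡ 585^2 = 342225 ≡ 330
511^64 ≡ 330^2 = 108900 ≡ 881
511^128 ≡ 881^2 = 776161 ≡ 208
511^256 ≡ 208^2 = 43264 ≡ 651
401 = 256 + 128 + 16 + 1, so 511^401 ≡ 651·208·585·511 ≡ 698 (mod 991)
401^2 = 160801 ≡ 259
401^4 ≡ 259^2 = 67081 ≡ 684
401^8 ≡ 684^2 = 467856 ≡ 104
401^16 ≡ 104^2 = 10816 ≡ 906
401^32 ≡ 906^2 = 820836 ≡ 288
401^64 ≡ 288^2 = 82944 ≡ 691
401^128 ≡ 691^2 = 477481 ≡ 810
401^256 ≡ 810^2 = 656100 ≡ 58
462 = 256 + 128 + 64 + 8 + 4 + 2, so 401^462 ≡ 58·810·691·104·684·259 ≡ 95 (mod 991)
y^r · r^s ≡ 698·95 = 66310 ≡ 904 (mod 991)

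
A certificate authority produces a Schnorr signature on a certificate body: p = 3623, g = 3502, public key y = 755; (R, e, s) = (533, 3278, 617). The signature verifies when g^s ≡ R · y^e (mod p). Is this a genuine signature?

genuine

g^s mod p:
Squares mod 3623: 3502^1≡3502, 3502^2≡149, 3502^4≡463, 3502^8≡612, 3502^16≡1375, 3502^32≡3042, 3502^64≡622, 3502^128≡2846, 3502^256≡2311, 3502^512≡419
617 = 512 + 64 + 32 + 8 + 1, so 3502^617 ≡ 419·622·3042·612·3502 ≡ 2150 (mod 3623)
R · y^e mod p:
Squares mod 3623: 755^1≡755, 755^2≡1214, 755^4≡2858, 755^8≡1922, 755^16≡2247, 755^32≡2170, 755^64≡2623, 755^128≡52, 755^256≡2704, 755^512≡402, 755^1024≡2192, 755^2048≡766
3278 = 2048 + 1024 + 128 + 64 + 8 + 4 + 2, so 755^3278 ≡ 766·2192·52·2623·1922·2858·1214 ≡ 609 (mod 3623)
533·609 = 324597 ≡ 2150 (mod 3623)
2150 ≡ 2150 (mod 3623); signature holds.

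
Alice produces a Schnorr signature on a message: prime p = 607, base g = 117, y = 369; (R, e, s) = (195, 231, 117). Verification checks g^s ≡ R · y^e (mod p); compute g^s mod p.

117^2 = 13689 ≡ 335
117^4 ≡ 335^2 = 112225 ≡ 537
117^8 ≡ 537^2 = 288369 ≡ 44
117^16 ≡ 44^2 = 1936 ≡ 115
117^32 ≡ 115^2 = 13225 ≡ 478
117^64 ≡ 478^2 = 228484 ≡ 252
117 = 64 + 32 + 16 + 4 + 1, so 117^117 ≡ 252·478·115·537·117 ≡ 115 (mod 607)

115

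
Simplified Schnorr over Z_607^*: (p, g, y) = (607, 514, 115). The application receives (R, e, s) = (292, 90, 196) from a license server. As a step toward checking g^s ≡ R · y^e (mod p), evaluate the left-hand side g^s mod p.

155

514^2 = 264196 ≡ 151
514^4 ≡ 151^2 = 22801 ≡ 342
514^8 ≡ 342^2 = 116964 ≡ 420
514^16 ≡ 420^2 = 176400 ≡ 370
514^32 ≡ 370^2 = 136900 ≡ 325
514^64 ≡ 325^2 = 105625 ≡ 7
514^128 ≡ 7^2 = 49
196 = 128 + 64 + 4, so 514^196 ≡ 49·7·342 ≡ 155 (mod 607)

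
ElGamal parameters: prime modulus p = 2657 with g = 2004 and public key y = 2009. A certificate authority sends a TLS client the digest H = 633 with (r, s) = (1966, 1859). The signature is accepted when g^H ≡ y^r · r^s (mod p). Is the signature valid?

Left side g^H mod p:
Squares mod 2657: 2004^1≡2004, 2004^2≡1289, 2004^4≡896, 2004^8≡402, 2004^16≡2184, 2004^32≡541, 2004^64≡411, 2004^128≡1530, 2004^256≡83, 2004^512≡1575
633 = 512 + 64 + 32 + 16 + 8 + 1, so 2004^633 ≡ 1575·411·541·2184·402·2004 ≡ 1478 (mod 2657)
Right side y^r · r^s mod p:
Squares mod 2657: 2009^1≡2009, 2009^2≡98, 2009^4≡1633, 2009^8≡1718, 2009^16≡2254, 2009^32≡332, 2009^64≡1287, 2009^128≡1058, 2009^256≡767, 2009^512≡1092, 2009^1024≡2128
1966 = 1024 + 512 + 256 + 128 + 32 + 8 + 4 + 2, so 2009^1966 ≡ 2128·1092·767·1058·332·1718·1633·98 ≡ 402 (mod 2657)
Squares mod 2657: 1966^1≡1966, 1966^2≡1878, 1966^4≡1045, 1966^8≡2655, 1966^16≡4, 1966^32≡16, 1966^64≡256, 1966^128≡1768, 1966^256≡1192, 1966^512≡2026, 1966^1024≡2268
1859 = 1024 + 512 + 256 + 64 + 2 + 1, so 1966^1859 ≡ 2268·2026·1192·256·1878·1966 ≡ 2229 (mod 2657)
402·2229 = 896058 ≡ 649 (mod 2657)
1478 ≠ 649, so verification fails.

invalid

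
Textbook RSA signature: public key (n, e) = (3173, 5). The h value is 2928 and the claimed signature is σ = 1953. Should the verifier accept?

Squares mod 3173: σ^1≡1953, σ^2≡263, σ^4≡2536
5 = 4 + 1, so σ^5 ≡ 2536·1953 ≡ 2928 (mod 3173)
σ^5 mod 3173 = 2928 matches h.

accept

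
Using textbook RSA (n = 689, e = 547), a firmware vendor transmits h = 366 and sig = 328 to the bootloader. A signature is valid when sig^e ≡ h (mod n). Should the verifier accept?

reject

sig^2 ≡ 328^2 = 107584 ≡ 100
sig^4 ≡ 100^2 = 10000 ≡ 354
sig^8 ≡ 354^2 = 125316 ≡ 607
sig^16 ≡ 607^2 = 368449 ≡ 523
sig^32 ≡ 523^2 = 273529 ≡ 685
sig^64 ≡ 685^2 = 469225 ≡ 16
sig^128 ≡ 16^2 = 256
sig^256 ≡ 256^2 = 65536 ≡ 81
sig^512 ≡ 81^2 = 6561 ≡ 360
547 = 512 + 32 + 2 + 1, so sig^547 ≡ 360·685·100·328 ≡ 328 (mod 689)
sig^547 mod 689 = 328, but h = 366.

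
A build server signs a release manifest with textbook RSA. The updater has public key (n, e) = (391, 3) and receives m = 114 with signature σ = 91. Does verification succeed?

σ^2 ≡ 91^2 = 8281 ≡ 70
3 = 2 + 1, so σ^3 ≡ 70·91 ≡ 114 (mod 391)
Since 114 equals the digest 114, verification succeeds.

passes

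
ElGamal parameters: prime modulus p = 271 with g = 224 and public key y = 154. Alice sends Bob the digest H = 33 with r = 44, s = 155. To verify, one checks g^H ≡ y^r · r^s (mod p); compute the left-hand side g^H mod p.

57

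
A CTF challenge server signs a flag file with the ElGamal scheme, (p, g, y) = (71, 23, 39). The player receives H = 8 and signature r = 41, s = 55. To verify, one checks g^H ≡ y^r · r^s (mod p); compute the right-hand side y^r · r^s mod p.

48

39^2 = 1521 ≡ 30
39^4 ≡ 30^2 = 900 ≡ 48
39^8 ≡ 48^2 = 2304 ≡ 32
39^16 ≡ 32^2 = 1024 ≡ 30
39^32 ≡ 30^2 = 900 ≡ 48
41 = 32 + 8 + 1, so 39^41 ≡ 48·32·39 ≡ 51 (mod 71)
41^2 = 1681 ≡ 48
41^4 ≡ 48^2 = 2304 ≡ 32
41^8 ≡ 32^2 = 1024 ≡ 30
41^16 ≡ 30^2 = 900 ≡ 48
41^32 ≡ 48^2 = 2304 ≡ 32
55 = 32 + 16 + 4 + 2 + 1, so 41^55 ≡ 32·48·32·48·41 ≡ 26 (mod 71)
y^r · r^s ≡ 51·26 = 1326 ≡ 48 (mod 71)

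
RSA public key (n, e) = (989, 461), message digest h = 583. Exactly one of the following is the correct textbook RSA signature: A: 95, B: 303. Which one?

A

Candidate A: 95^2 = 9025 ≡ 124; 95^4 ≡ 124^2 = 15376 ≡ 541; 95^8 ≡ 541^2 = 292681 ≡ 926; 95^16 ≡ 926^2 = 857476 ≡ 13; 95^32 ≡ 13^2 = 169; 95^64 ≡ 169^2 = 28561 ≡ 869; 95^128 ≡ 869^2 = 755161 ≡ 554; 95^256 ≡ 554^2 = 306916 ≡ 326; 461 = 256 + 128 + 64 + 8 + 4 + 1, so 95^461 ≡ 326·554·869·926·541·95 ≡ 583 (mod 989)
  → matches h = 583
Candidate B: 303^2 = 91809 ≡ 821; 303^4 ≡ 821^2 = 674041 ≡ 532; 303^8 ≡ 532^2 = 283024 ≡ 170; 303^16 ≡ 170^2 = 28900 ≡ 219; 303^32 ≡ 219^2 = 47961 ≡ 489; 303^64 ≡ 489^2 = 239121 ≡ 772; 303^128 ≡ 772^2 = 595984 ≡ 606; 303^256 ≡ 606^2 = 367236 ≡ 317; 461 = 256 + 128 + 64 + 8 + 4 + 1, so 303^461 ≡ 317·606·772·170·532·303 ≡ 581 (mod 989)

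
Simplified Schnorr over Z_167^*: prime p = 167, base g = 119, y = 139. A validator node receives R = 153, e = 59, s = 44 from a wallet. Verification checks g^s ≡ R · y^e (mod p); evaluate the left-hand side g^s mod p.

119^2 = 14161 ≡ 133
119^4 ≡ 133^2 = 17689 ≡ 154
119^8 ≡ 154^2 = 23716 ≡ 2
119^16 ≡ 2^2 = 4
119^32 ≡ 4^2 = 16
44 = 32 + 8 + 4, so 119^44 ≡ 16·2·154 ≡ 85 (mod 167)

85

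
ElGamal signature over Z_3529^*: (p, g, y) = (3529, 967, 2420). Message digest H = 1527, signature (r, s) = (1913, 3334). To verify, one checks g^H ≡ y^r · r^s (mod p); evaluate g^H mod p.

967^2 = 935089 ≡ 3433
967^4 ≡ 3433^2 = 11785489 ≡ 2158
967^8 ≡ 2158^2 = 4656964 ≡ 2213
967^16 ≡ 2213^2 = 4897369 ≡ 2646
967^32 ≡ 2646^2 = 7001316 ≡ 3309
967^64 ≡ 3309^2 = 10949481 ≡ 2523
967^128 ≡ 2523^2 = 6365529 ≡ 2742
967^256 ≡ 2742^2 = 7518564 ≡ 1794
967^512 ≡ 1794^2 = 3218436 ≡ 3517
967^1024 ≡ 3517^2 = 12369289 ≡ 144
1527 = 1024 + 256 + 128 + 64 + 32 + 16 + 4 + 2 + 1, so 967^1527 ≡ 144·1794·2742·2523·3309·2646·2158·3433·967 ≡ 1762 (mod 3529)

1762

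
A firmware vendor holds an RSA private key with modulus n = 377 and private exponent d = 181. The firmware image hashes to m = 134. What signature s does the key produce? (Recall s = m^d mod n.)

95

m^2 ≡ 134^2 = 17956 ≡ 237
m^4 ≡ 237^2 = 56169 ≡ 373
m^8 ≡ 373^2 = 139129 ≡ 16
m^16 ≡ 16^2 = 256
m^32 ≡ 256^2 = 65536 ≡ 315
m^64 ≡ 315^2 = 99225 ≡ 74
m^128 ≡ 74^2 = 5476 ≡ 198
181 = 128 + 32 + 16 + 4 + 1, so m^181 ≡ 198·315·256·373·134 ≡ 95 (mod 377)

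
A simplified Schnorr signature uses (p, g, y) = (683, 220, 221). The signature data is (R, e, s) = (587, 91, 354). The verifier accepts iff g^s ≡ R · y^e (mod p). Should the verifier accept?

reject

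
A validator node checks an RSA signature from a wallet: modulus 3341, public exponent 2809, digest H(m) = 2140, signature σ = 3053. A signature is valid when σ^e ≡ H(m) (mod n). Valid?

Squares mod 3341: σ^1≡3053, σ^2≡2760, σ^4≡120, σ^8≡1036, σ^16≡835, σ^32≡2297, σ^64≡770, σ^128≡1543, σ^256≡2057, σ^512≡1543, σ^1024≡2057, σ^2048≡1543
2809 = 2048 + 512 + 128 + 64 + 32 + 16 + 8 + 1, so σ^2809 ≡ 1543·1543·1543·770·2297·835·1036·3053 ≡ 1506 (mod 3341)
The recovered value 1506 does not match the digest 2140.

no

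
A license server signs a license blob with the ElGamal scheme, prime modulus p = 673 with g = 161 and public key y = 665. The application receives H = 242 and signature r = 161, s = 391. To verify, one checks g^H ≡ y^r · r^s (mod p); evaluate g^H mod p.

161^2 = 25921 ≡ 347
161^4 ≡ 347^2 = 120409 ≡ 615
161^8 ≡ 615^2 = 378225 ≡ 672
161^16 ≡ 672^2 = 451584 ≡ 1
161^32 ≡ 1^2 = 1
161^64 ≡ 1^2 = 1
161^128 ≡ 1^2 = 1
242 = 128 + 64 + 32 + 16 + 2, so 161^242 ≡ 1·1·1·1·347 ≡ 347 (mod 673)

347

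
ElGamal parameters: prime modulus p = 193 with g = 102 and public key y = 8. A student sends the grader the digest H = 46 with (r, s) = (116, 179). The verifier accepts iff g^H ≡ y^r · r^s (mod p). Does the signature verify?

Left side g^H mod p:
102^2 = 10404 ≡ 175
102^4 ≡ 175^2 = 30625 ≡ 131
102^8 ≡ 131^2 = 17161 ≡ 177
102^16 ≡ 177^2 = 31329 ≡ 63
102^32 ≡ 63^2 = 3969 ≡ 109
46 = 32 + 8 + 4 + 2, so 102^46 ≡ 109·177·131·175 ≡ 101 (mod 193)
Right side y^r · r^s mod p:
8^2 = 64
8^4 ≡ 64^2 = 4096 ≡ 43
8^8 ≡ 43^2 = 1849 ≡ 112
8^16 ≡ 112^2 = 12544 ≡ 192
8^32 ≡ 192^2 = 36864 ≡ 1
8^64 ≡ 1^2 = 1
116 = 64 + 32 + 16 + 4, so 8^116 ≡ 1·1·192·43 ≡ 150 (mod 193)
116^2 = 13456 ≡ 139
116^4 ≡ 139^2 = 19321 ≡ 21
116^8 ≡ 21^2 = 441 ≡ 55
116^16 ≡ 55^2 = 3025 ≡ 130
116^32 ≡ 130^2 = 16900 ≡ 109
116^64 ≡ 109^2 = 11881 ≡ 108
116^128 ≡ 108^2 = 11664 ≡ 84
179 = 128 + 32 + 16 + 2 + 1, so 116^179 ≡ 84·109·130·139·116 ≡ 127 (mod 193)
150·127 = 19050 ≡ 136 (mod 193)
101 ≠ 136, so verification fails.

does not verify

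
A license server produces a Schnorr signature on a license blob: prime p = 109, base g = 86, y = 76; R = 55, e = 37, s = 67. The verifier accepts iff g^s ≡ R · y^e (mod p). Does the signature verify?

does not verify

g^s mod p:
Squares mod 109: 86^1≡86, 86^2≡93, 86^4≡38, 86^8≡27, 86^16≡75, 86^32≡66, 86^64≡105
67 = 64 + 2 + 1, so 86^67 ≡ 105·93·86 ≡ 54 (mod 109)
R · y^e mod p:
Squares mod 109: 76^1≡76, 76^2≡108, 76^4≡1, 76^8≡1, 76^16≡1, 76^32≡1
37 = 32 + 4 + 1, so 76^37 ≡ 1·1·76 ≡ 76 (mod 109)
55·76 = 4180 ≡ 38 (mod 109)
54 ≠ 38; the check fails.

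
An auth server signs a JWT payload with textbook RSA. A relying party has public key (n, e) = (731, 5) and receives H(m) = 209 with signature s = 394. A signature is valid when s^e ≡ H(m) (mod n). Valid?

yes

Squares mod 731: s^1≡394, s^2≡264, s^4≡251
5 = 4 + 1, so s^5 ≡ 251·394 ≡ 209 (mod 731)
s^5 mod 731 = 209 matches H(m).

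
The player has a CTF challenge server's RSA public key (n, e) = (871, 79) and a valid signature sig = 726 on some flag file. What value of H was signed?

Squares mod 871: sig^1≡726, sig^2≡121, sig^4≡705, sig^8≡555, sig^16≡562, sig^32≡542, sig^64≡237
79 = 64 + 8 + 4 + 2 + 1, so sig^79 ≡ 237·555·705·121·726 ≡ 457 (mod 871)

457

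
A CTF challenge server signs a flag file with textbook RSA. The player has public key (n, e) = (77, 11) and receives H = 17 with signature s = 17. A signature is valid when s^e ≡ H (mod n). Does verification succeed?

fails

s^2 ≡ 17^2 = 289 ≡ 58
s^4 ≡ 58^2 = 3364 ≡ 53
s^8 ≡ 53^2 = 2809 ≡ 37
11 = 8 + 2 + 1, so s^11 ≡ 37·58·17 ≡ 61 (mod 77)
s^11 mod 77 = 61, but H = 17.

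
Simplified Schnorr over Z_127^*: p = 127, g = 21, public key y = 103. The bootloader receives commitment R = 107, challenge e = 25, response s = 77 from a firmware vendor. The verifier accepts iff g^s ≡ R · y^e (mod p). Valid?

yes

g^s mod p:
21^2 = 441 ≡ 60
21^4 ≡ 60^2 = 3600 ≡ 44
21^8 ≡ 44^2 = 1936 ≡ 31
21^16 ≡ 31^2 = 961 ≡ 72
21^32 ≡ 72^2 = 5184 ≡ 104
21^64 ≡ 104^2 = 10816 ≡ 21
77 = 64 + 8 + 4 + 1, so 21^77 ≡ 21·31·44·21 ≡ 52 (mod 127)
R · y^e mod p:
103^2 = 10609 ≡ 68
103^4 ≡ 68^2 = 4624 ≡ 52
103^8 ≡ 52^2 = 2704 ≡ 37
103^16 ≡ 37^2 = 1369 ≡ 99
25 = 16 + 8 + 1, so 103^25 ≡ 99·37·103 ≡ 99 (mod 127)
107·99 = 10593 ≡ 52 (mod 127)
52 ≡ 52 (mod 127); signature holds.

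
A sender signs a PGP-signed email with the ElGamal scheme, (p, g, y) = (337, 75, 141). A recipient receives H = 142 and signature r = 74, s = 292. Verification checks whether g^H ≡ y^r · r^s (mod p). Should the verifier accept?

Left side g^H mod p:
Squares mod 337: 75^1≡75, 75^2≡233, 75^4≡32, 75^8≡13, 75^16≡169, 75^32≡253, 75^64≡316, 75^128≡104
142 = 128 + 8 + 4 + 2, so 75^142 ≡ 104·13·32·233 ≡ 168 (mod 337)
Right side y^r · r^s mod p:
Squares mod 337: 141^1≡141, 141^2≡335, 141^4≡4, 141^8≡16, 141^16≡256, 141^32≡158, 141^64≡26
74 = 64 + 8 + 2, so 141^74 ≡ 26·16·335 ≡ 179 (mod 337)
Squares mod 337: 74^1≡74, 74^2≡84, 74^4≡316, 74^8≡104, 74^16≡32, 74^32≡13, 74^64≡169, 74^128≡253, 74^256≡316
292 = 256 + 32 + 4, so 74^292 ≡ 316·13·316 ≡ 4 (mod 337)
179·4 = 716 ≡ 42 (mod 337)
168 ≠ 42, so verification fails.

reject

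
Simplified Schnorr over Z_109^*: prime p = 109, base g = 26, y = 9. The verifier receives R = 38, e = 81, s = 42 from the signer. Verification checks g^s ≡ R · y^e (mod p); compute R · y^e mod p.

9^2 = 81
9^4 ≡ 81^2 = 6561 ≡ 21
9^8 ≡ 21^2 = 441 ≡ 5
9^16 ≡ 5^2 = 25
9^32 ≡ 25^2 = 625 ≡ 80
9^64 ≡ 80^2 = 6400 ≡ 78
81 = 64 + 16 + 1, so 9^81 ≡ 78·25·9 ≡ 1 (mod 109)
R · y^e ≡ 38·1 = 38 ≡ 38 (mod 109)

38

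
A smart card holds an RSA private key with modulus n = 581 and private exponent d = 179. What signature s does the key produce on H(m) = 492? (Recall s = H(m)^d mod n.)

312

(H(m))^2 ≡ 492^2 = 242064 ≡ 368
(H(m))^4 ≡ 368^2 = 135424 ≡ 51
(H(m))^8 ≡ 51^2 = 2601 ≡ 277
(H(m))^16 ≡ 277^2 = 76729 ≡ 37
(H(m))^32 ≡ 37^2 = 1369 ≡ 207
(H(m))^64 ≡ 207^2 = 42849 ≡ 436
(H(m))^128 ≡ 436^2 = 190096 ≡ 109
179 = 128 + 32 + 16 + 2 + 1, so (H(m))^179 ≡ 109·207·37·368·492 ≡ 312 (mod 581)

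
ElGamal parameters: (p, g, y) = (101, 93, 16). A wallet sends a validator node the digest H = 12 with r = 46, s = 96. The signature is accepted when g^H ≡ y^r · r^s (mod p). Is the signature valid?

valid

Left side g^H mod p:
93^2 = 8649 ≡ 64
93^4 ≡ 64^2 = 4096 ≡ 56
93^8 ≡ 56^2 = 3136 ≡ 5
12 = 8 + 4, so 93^12 ≡ 5·56 ≡ 78 (mod 101)
Right side y^r · r^s mod p:
16^2 = 256 ≡ 54
16^4 ≡ 54^2 = 2916 ≡ 88
16^8 ≡ 88^2 = 7744 ≡ 68
16^16 ≡ 68^2 = 4624 ≡ 79
16^32 ≡ 79^2 = 6241 ≡ 80
46 = 32 + 8 + 4 + 2, so 16^46 ≡ 80·68·88·54 ≡ 31 (mod 101)
46^2 = 2116 ≡ 96
46^4 ≡ 96^2 = 9216 ≡ 25
46^8 ≡ 25^2 = 625 ≡ 19
46^16 ≡ 19^2 = 361 ≡ 58
46^32 ≡ 58^2 = 3364 ≡ 31
46^64 ≡ 31^2 = 961 ≡ 52
96 = 64 + 32, so 46^96 ≡ 52·31 ≡ 97 (mod 101)
31·97 = 3007 ≡ 78 (mod 101)
78 ≡ 78 (mod 101), so the signature is genuine.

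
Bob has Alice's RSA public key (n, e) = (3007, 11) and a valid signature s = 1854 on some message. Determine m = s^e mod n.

2423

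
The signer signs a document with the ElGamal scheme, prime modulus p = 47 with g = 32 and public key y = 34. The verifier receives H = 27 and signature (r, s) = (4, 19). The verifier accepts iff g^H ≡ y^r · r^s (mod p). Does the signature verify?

Left side g^H mod p:
Squares mod 47: 32^1≡32, 32^2≡37, 32^4≡6, 32^8≡36, 32^16≡27
27 = 16 + 8 + 2 + 1, so 32^27 ≡ 27·36·37·32 ≡ 6 (mod 47)
Right side y^r · r^s mod p:
Squares mod 47: 34^1≡34, 34^2≡28, 34^4≡32
34^4 ≡ 32 (mod 47)
Squares mod 47: 4^1≡4, 4^2≡16, 4^4≡21, 4^8≡18, 4^16≡42
19 = 16 + 2 + 1, so 4^19 ≡ 42·16·4 ≡ 9 (mod 47)
32·9 = 288 ≡ 6 (mod 47)
6 ≡ 6 (mod 47), so the signature is genuine.

verifies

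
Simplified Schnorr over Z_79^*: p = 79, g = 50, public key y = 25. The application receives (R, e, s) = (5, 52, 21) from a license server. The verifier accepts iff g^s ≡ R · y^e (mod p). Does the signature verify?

verifies

g^s mod p:
Squares mod 79: 50^1≡50, 50^2≡51, 50^4≡73, 50^8≡36, 50^16≡32
21 = 16 + 4 + 1, so 50^21 ≡ 32·73·50 ≡ 38 (mod 79)
R · y^e mod p:
Squares mod 79: 25^1≡25, 25^2≡72, 25^4≡49, 25^8≡31, 25^16≡13, 25^32≡11
52 = 32 + 16 + 4, so 25^52 ≡ 11·13·49 ≡ 55 (mod 79)
5·55 = 275 ≡ 38 (mod 79)
38 ≡ 38 (mod 79); signature holds.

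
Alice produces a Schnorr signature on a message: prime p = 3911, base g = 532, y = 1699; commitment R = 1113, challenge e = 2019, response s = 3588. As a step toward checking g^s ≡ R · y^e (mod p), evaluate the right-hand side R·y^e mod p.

2509

Squares mod 3911: 1699^1≡1699, 1699^2≡283, 1699^4≡1869, 1699^8≡638, 1699^16≡300, 1699^32≡47, 1699^64≡2209, 1699^128≡2664, 1699^256≡2342, 1699^512≡1742, 1699^1024≡3539
2019 = 1024 + 512 + 256 + 128 + 64 + 32 + 2 + 1, so 1699^2019 ≡ 3539·1742·2342·2664·2209·47·283·1699 ≡ 2209 (mod 3911)
R · y^e ≡ 1113·2209 = 2458617 ≡ 2509 (mod 3911)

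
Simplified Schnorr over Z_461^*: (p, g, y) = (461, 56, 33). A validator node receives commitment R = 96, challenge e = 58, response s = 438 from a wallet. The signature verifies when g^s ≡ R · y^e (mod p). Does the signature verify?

g^s mod p:
56^2 = 3136 ≡ 370
56^4 ≡ 370^2 = 136900 ≡ 444
56^8 ≡ 444^2 = 197136 ≡ 289
56^16 ≡ 289^2 = 83521 ≡ 80
56^32 ≡ 80^2 = 6400 ≡ 407
56^64 ≡ 407^2 = 165649 ≡ 150
56^128 ≡ 150^2 = 22500 ≡ 372
56^256 ≡ 372^2 = 138384 ≡ 84
438 = 256 + 128 + 32 + 16 + 4 + 2, so 56^438 ≡ 84·372·407·80·444·370 ≡ 137 (mod 461)
R · y^e mod p:
33^2 = 1089 ≡ 167
33^4 ≡ 167^2 = 27889 ≡ 229
33^8 ≡ 229^2 = 52441 ≡ 348
33^16 ≡ 348^2 = 121104 ≡ 322
33^32 ≡ 322^2 = 103684 ≡ 420
58 = 32 + 16 + 8 + 2, so 33^58 ≡ 420·322·348·167 ≡ 400 (mod 461)
96·400 = 38400 ≡ 137 (mod 461)
137 ≡ 137 (mod 461); signature holds.

verifies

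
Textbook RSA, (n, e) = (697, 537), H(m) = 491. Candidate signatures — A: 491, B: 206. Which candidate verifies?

Candidate A: 491^2 = 241081 ≡ 616; 491^4 ≡ 616^2 = 379456 ≡ 288; 491^8 ≡ 288^2 = 82944 ≡ 1; 491^16 ≡ 1^2 = 1; 491^32 ≡ 1^2 = 1; 491^64 ≡ 1^2 = 1; 491^128 ≡ 1^2 = 1; 491^256 ≡ 1^2 = 1; 491^512 ≡ 1^2 = 1; 537 = 512 + 16 + 8 + 1, so 491^537 ≡ 1·1·1·491 ≡ 491 (mod 697)
  → matches H(m) = 491
Candidate B: 206^2 = 42436 ≡ 616; 206^4 ≡ 616^2 = 379456 ≡ 288; 206^8 ≡ 288^2 = 82944 ≡ 1; 206^16 ≡ 1^2 = 1; 206^32 ≡ 1^2 = 1; 206^64 ≡ 1^2 = 1; 206^128 ≡ 1^2 = 1; 206^256 ≡ 1^2 = 1; 206^512 ≡ 1^2 = 1; 537 = 512 + 16 + 8 + 1, so 206^537 ≡ 1·1·1·206 ≡ 206 (mod 697)

A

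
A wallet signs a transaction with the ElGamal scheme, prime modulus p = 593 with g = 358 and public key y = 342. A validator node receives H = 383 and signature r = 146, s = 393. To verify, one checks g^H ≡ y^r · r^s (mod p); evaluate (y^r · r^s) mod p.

342^2 = 116964 ≡ 143
342^4 ≡ 143^2 = 20449 ≡ 287
342^8 ≡ 287^2 = 82369 ≡ 535
342^16 ≡ 535^2 = 286225 ≡ 399
342^32 ≡ 399^2 = 159201 ≡ 277
342^64 ≡ 277^2 = 76729 ≡ 232
342^128 ≡ 232^2 = 53824 ≡ 454
146 = 128 + 16 + 2, so 342^146 ≡ 454·399·143 ≡ 452 (mod 593)
146^2 = 21316 ≡ 561
146^4 ≡ 561^2 = 314721 ≡ 431
146^8 ≡ 431^2 = 185761 ≡ 152
146^16 ≡ 152^2 = 23104 ≡ 570
146^32 ≡ 570^2 = 324900 ≡ 529
146^64 ≡ 529^2 = 279841 ≡ 538
146^128 ≡ 538^2 = 289444 ≡ 60
146^256 ≡ 60^2 = 3600 ≡ 42
393 = 256 + 128 + 8 + 1, so 146^393 ≡ 42·60·152·146 ≡ 382 (mod 593)
y^r · r^s ≡ 452·382 = 172664 ≡ 101 (mod 593)

101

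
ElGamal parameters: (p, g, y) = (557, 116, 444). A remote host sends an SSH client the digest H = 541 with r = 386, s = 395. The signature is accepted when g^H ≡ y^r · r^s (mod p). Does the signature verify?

does not verify

Left side g^H mod p:
116^2 = 13456 ≡ 88
116^4 ≡ 88^2 = 7744 ≡ 503
116^8 ≡ 503^2 = 253009 ≡ 131
116^16 ≡ 131^2 = 17161 ≡ 451
116^32 ≡ 451^2 = 203401 ≡ 96
116^64 ≡ 96^2 = 9216 ≡ 304
116^128 ≡ 304^2 = 92416 ≡ 511
116^256 ≡ 511^2 = 261121 ≡ 445
116^512 ≡ 445^2 = 198025 ≡ 290
541 = 512 + 16 + 8 + 4 + 1, so 116^541 ≡ 290·451·131·503·116 ≡ 104 (mod 557)
Right side y^r · r^s mod p:
444^2 = 197136 ≡ 515
444^4 ≡ 515^2 = 265225 ≡ 93
444^8 ≡ 93^2 = 8649 ≡ 294
444^16 ≡ 294^2 = 86436 ≡ 101
444^32 ≡ 101^2 = 10201 ≡ 175
444^64 ≡ 175^2 = 30625 ≡ 547
444^128 ≡ 547^2 = 299209 ≡ 100
444^256 ≡ 100^2 = 10000 ≡ 531
386 = 256 + 128 + 2, so 444^386 ≡ 531·100·515 ≡ 28 (mod 557)
386^2 = 148996 ≡ 277
386^4 ≡ 277^2 = 76729 ≡ 420
386^8 ≡ 420^2 = 176400 ≡ 388
386^16 ≡ 388^2 = 150544 ≡ 154
386^32 ≡ 154^2 = 23716 ≡ 322
386^64 ≡ 322^2 = 103684 ≡ 82
386^128 ≡ 82^2 = 6724 ≡ 40
386^256 ≡ 40^2 = 1600 ≡ 486
395 = 256 + 128 + 8 + 2 + 1, so 386^395 ≡ 486·40·388·277·386 ≡ 486 (mod 557)
28·486 = 13608 ≡ 240 (mod 557)
104 ≠ 240, so verification fails.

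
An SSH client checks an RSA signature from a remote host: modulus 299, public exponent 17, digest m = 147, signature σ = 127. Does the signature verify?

σ^2 ≡ 127^2 = 16129 ≡ 282
σ^4 ≡ 282^2 = 79524 ≡ 289
σ^8 ≡ 289^2 = 83521 ≡ 100
σ^16 ≡ 100^2 = 10000 ≡ 133
17 = 16 + 1, so σ^17 ≡ 133·127 ≡ 147 (mod 299)
σ^17 mod 299 = 147 matches m.

verifies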